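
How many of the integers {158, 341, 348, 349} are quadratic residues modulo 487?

(158/487) = -1 → non-residue.
(341/487) = -1 → non-residue.
(348/487) = -1 → non-residue.
(349/487) = -1 → non-residue.
Total quadratic residues among the 4: 0.

0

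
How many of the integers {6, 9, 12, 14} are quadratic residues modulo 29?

(6/29) = +1 → QR.
(9/29) = +1 → QR.
(12/29) = -1 → non-residue.
(14/29) = -1 → non-residue.
Total quadratic residues among the 4: 2.

2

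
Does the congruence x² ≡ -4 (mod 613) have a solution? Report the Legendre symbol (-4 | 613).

Euler's criterion: (-4/613) ≡ 609^306 (mod 613).
609^2 ≡ 16 (mod 613)
609^4 ≡ 256 (mod 613)
609^8 ≡ 558 (mod 613)
609^16 ≡ 573 (mod 613)
609^32 ≡ 374 (mod 613)
609^64 ≡ 112 (mod 613)
609^128 ≡ 284 (mod 613)
609^256 ≡ 353 (mod 613)
609^306 = 609^(256+32+16+2) ≡ 1 (mod 613).
Result is 1, so (-4/613) = 1.

1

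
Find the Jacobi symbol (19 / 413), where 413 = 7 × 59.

-1

Reciprocity: 19 ≡ 3 and 413 ≡ 1 (mod 4), so (19/413) = +(413/19).
Reduce top mod 19: now compute (14/19).
Pull out 2: since 19 ≡ 3 (mod 8), (2/19) = -1.
Reciprocity: 7 ≡ 3 and 19 ≡ 3 (mod 4), so (7/19) = −(19/7).
Reduce top mod 7: now compute (5/7).
Reciprocity: 5 ≡ 1 and 7 ≡ 3 (mod 4), so (5/7) = +(7/5).
Reduce top mod 5: now compute (2/5).
Pull out 2: since 5 ≡ 5 (mod 8), (2/5) = -1.
Reached (1/5) = 1. Collecting the sign flips along the way, the symbol is -1.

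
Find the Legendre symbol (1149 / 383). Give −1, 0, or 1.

First reduce: 1149 ≡ 0 (mod 383).
Top reduces to 0: gcd > 1, so the symbol is 0.

0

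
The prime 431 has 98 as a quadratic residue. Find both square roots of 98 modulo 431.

23, 408

Since 431 ≡ 3 (mod 4), a square root of 98 is 98^((431+1)/4) = 98^108 mod 431.
Repeated squaring: 98^2≡122, 98^4≡230, 98^8≡318, 98^16≡270, 98^32≡61, 98^64≡273 (mod 431).
98^108 = 98^(64+32+8+4) ≡ 23 (mod 431).
Check: 23² = 529 ≡ 98 (mod 431). The two roots are 23 and 408.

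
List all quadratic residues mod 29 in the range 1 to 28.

1 4 5 6 7 9 13 16 20 22 23 24 25 28

Square k = 1,…,14 (k and 29−k give the same square):
1²=1, 2²=4, 3²=9, 4²=16, 5²=25, 6²≡7, 7²≡20, 8²≡6, 9²≡23, 10²≡13, 11²≡5, 12²≡28, 13²≡24, 14²≡22 (mod 29).
So the quadratic residues mod 29 are {1, 4, 5, 6, 7, 9, 13, 16, 20, 22, 23, 24, 25, 28}.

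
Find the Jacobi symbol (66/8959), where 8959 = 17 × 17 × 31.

1

Pull out 2: since 8959 ≡ 7 (mod 8), (2/8959) = +1.
Reciprocity: 33 ≡ 1 and 8959 ≡ 3 (mod 4), so (33/8959) = +(8959/33).
Reduce top mod 33: now compute (16/33).
Pull out 2^4: since 33 ≡ 1 (mod 8), (2/33) = +1, so (2/33)^4 = +1.
Reached (1/33) = 1. Collecting the sign flips along the way, the symbol is +1.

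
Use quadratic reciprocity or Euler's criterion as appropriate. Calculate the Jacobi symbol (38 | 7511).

-1

Pull out 2: since 7511 ≡ 7 (mod 8), (2/7511) = +1.
Reciprocity: 19 ≡ 3 and 7511 ≡ 3 (mod 4), so (19/7511) = −(7511/19).
Reduce top mod 19: now compute (6/19).
Pull out 2: since 19 ≡ 3 (mod 8), (2/19) = -1.
Reciprocity: 3 ≡ 3 and 19 ≡ 3 (mod 4), so (3/19) = −(19/3).
Reduce top mod 3: now compute (1/3).
Reached (1/3) = 1. Collecting the sign flips along the way, the symbol is -1.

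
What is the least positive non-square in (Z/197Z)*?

(2/197) = −1, so 2 is the smallest positive non-residue mod 197.

2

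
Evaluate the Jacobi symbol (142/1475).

Pull out 2: since 1475 ≡ 3 (mod 8), (2/1475) = -1.
Reciprocity: 71 ≡ 3 and 1475 ≡ 3 (mod 4), so (71/1475) = −(1475/71).
Reduce top mod 71: now compute (55/71).
Reciprocity: 55 ≡ 3 and 71 ≡ 3 (mod 4), so (55/71) = −(71/55).
Reduce top mod 55: now compute (16/55).
Pull out 2^4: since 55 ≡ 7 (mod 8), (2/55) = +1, so (2/55)^4 = +1.
Reached (1/55) = 1. Collecting the sign flips along the way, the symbol is -1.

-1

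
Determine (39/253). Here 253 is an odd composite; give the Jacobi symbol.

Reciprocity: 39 ≡ 3 and 253 ≡ 1 (mod 4), so (39/253) = +(253/39).
Reduce top mod 39: now compute (19/39).
Reciprocity: 19 ≡ 3 and 39 ≡ 3 (mod 4), so (19/39) = −(39/19).
Reduce top mod 19: now compute (1/19).
Reached (1/19) = 1. Collecting the sign flips along the way, the symbol is -1.

-1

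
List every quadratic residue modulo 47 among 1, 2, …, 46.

1 2 3 4 6 7 8 9 12 14 16 17 18 21 24 25 27 28 32 34 36 37 42

Square k = 1,…,23 (k and 47−k give the same square):
1²=1, 2²=4, 3²=9, 4²=16, 5²=25, 6²=36, 7²≡2, 8²≡17, 9²≡34, 10²≡6, 11²≡27, 12²≡3, 13²≡28, 14²≡8, 15²≡37, 16²≡21, 17²≡7, 18²≡42, 19²≡32, 20²≡24, 21²≡18, 22²≡14, 23²≡12 (mod 47).
So the quadratic residues mod 47 are {1, 2, 3, 4, 6, 7, 8, 9, 12, 14, 16, 17, 18, 21, 24, 25, 27, 28, 32, 34, 36, 37, 42}.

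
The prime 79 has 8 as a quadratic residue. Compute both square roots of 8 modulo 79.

Since 79 ≡ 3 (mod 4), a square root of 8 is 8^((79+1)/4) = 8^20 mod 79.
Repeated squaring: 8^2≡64, 8^4≡67, 8^8≡65, 8^16≡38 (mod 79).
8^20 = 8^(16+4) ≡ 18 (mod 79).
Check: 18² = 324 ≡ 8 (mod 79). The two roots are 18 and 61.

18, 61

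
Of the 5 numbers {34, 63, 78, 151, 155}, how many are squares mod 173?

3

(34/173) = +1 → QR.
(63/173) = -1 → non-residue.
(78/173) = +1 → QR.
(151/173) = +1 → QR.
(155/173) = -1 → non-residue.
Total quadratic residues among the 5: 3.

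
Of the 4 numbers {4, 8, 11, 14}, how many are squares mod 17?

(4/17) = +1 → QR.
(8/17) = +1 → QR.
(11/17) = -1 → non-residue.
(14/17) = -1 → non-residue.
Total quadratic residues among the 4: 2.

2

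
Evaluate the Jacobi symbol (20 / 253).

Pull out 2^2: since 253 ≡ 5 (mod 8), (2/253) = -1, so (2/253)^2 = +1.
Reciprocity: 5 ≡ 1 and 253 ≡ 1 (mod 4), so (5/253) = +(253/5).
Reduce top mod 5: now compute (3/5).
Reciprocity: 3 ≡ 3 and 5 ≡ 1 (mod 4), so (3/5) = +(5/3).
Reduce top mod 3: now compute (2/3).
Pull out 2: since 3 ≡ 3 (mod 8), (2/3) = -1.
Reached (1/3) = 1. Collecting the sign flips along the way, the symbol is -1.

-1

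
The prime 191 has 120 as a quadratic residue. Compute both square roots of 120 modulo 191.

Since 191 ≡ 3 (mod 4), a square root of 120 is 120^((191+1)/4) = 120^48 mod 191.
Repeated squaring: 120^2≡75, 120^4≡86, 120^8≡138, 120^16≡135, 120^32≡80 (mod 191).
120^48 = 120^(32+16) ≡ 104 (mod 191).
Check: 104² = 10816 ≡ 120 (mod 191). The two roots are 87 and 104.

87, 104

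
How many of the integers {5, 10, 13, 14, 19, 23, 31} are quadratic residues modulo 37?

(5/37) = -1 → non-residue.
(10/37) = +1 → QR.
(13/37) = -1 → non-residue.
(14/37) = -1 → non-residue.
(19/37) = -1 → non-residue.
(23/37) = -1 → non-residue.
(31/37) = -1 → non-residue.
Total quadratic residues among the 7: 1.

1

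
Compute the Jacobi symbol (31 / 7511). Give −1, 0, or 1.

Reciprocity: 31 ≡ 3 and 7511 ≡ 3 (mod 4), so (31/7511) = −(7511/31).
Reduce top mod 31: now compute (9/31).
Reciprocity: 9 ≡ 1 and 31 ≡ 3 (mod 4), so (9/31) = +(31/9).
Reduce top mod 9: now compute (4/9).
Pull out 2^2: since 9 ≡ 1 (mod 8), (2/9) = +1, so (2/9)^2 = +1.
Reached (1/9) = 1. Collecting the sign flips along the way, the symbol is -1.

-1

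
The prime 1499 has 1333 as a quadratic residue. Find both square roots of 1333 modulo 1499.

139, 1360

Since 1499 ≡ 3 (mod 4), a square root of 1333 is 1333^((1499+1)/4) = 1333^375 mod 1499.
Repeated squaring: 1333^2≡574, 1333^4≡1195, 1333^8≡977, 1333^16≡1165, 1333^32≡630, 1333^64≡1164, 1333^128≡1299, 1333^256≡1026 (mod 1499).
1333^375 = 1333^(256+64+32+16+4+2+1) ≡ 139 (mod 1499).
Check: 139² = 19321 ≡ 1333 (mod 1499). The two roots are 139 and 1360.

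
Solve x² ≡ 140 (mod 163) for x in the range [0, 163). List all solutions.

38, 125

Since 163 ≡ 3 (mod 4), a square root of 140 is 140^((163+1)/4) = 140^41 mod 163.
Repeated squaring: 140^2≡40, 140^4≡133, 140^8≡85, 140^16≡53, 140^32≡38 (mod 163).
140^41 = 140^(32+8+1) ≡ 38 (mod 163).
Check: 38² = 1444 ≡ 140 (mod 163). The two roots are 38 and 125.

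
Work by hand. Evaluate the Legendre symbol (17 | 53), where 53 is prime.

Euler's criterion: (17/53) ≡ 17^26 (mod 53).
17^2 ≡ 24 (mod 53)
17^4 ≡ 46 (mod 53)
17^8 ≡ 49 (mod 53)
17^16 ≡ 16 (mod 53)
17^26 = 17^(16+8+2) ≡ 1 (mod 53).
Result is 1, so (17/53) = 1.

1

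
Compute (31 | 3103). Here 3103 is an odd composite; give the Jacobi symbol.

1

Reciprocity: 31 ≡ 3 and 3103 ≡ 3 (mod 4), so (31/3103) = −(3103/31).
Reduce top mod 31: now compute (3/31).
Reciprocity: 3 ≡ 3 and 31 ≡ 3 (mod 4), so (3/31) = −(31/3).
Reduce top mod 3: now compute (1/3).
Reached (1/3) = 1. Collecting the sign flips along the way, the symbol is +1.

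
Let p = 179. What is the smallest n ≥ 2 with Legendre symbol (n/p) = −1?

2

(2/179) = −1, so 2 is the smallest positive non-residue mod 179.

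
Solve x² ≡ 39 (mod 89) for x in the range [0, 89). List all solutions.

22, 67

89 ≡ 1 (mod 4), so we find a root by search.
Trying successive values, 22² = 484 ≡ 39 (mod 89). The other root is 89 − 22 = 67.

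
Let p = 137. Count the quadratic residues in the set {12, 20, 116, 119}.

1

(12/137) = -1 → non-residue.
(20/137) = -1 → non-residue.
(116/137) = -1 → non-residue.
(119/137) = +1 → QR.
Total quadratic residues among the 4: 1.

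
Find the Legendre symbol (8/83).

Pull out 2^3: since 83 ≡ 3 (mod 8), (2/83) = -1, so (2/83)^3 = -1.
Reached (1/83) = 1. Collecting the sign flips along the way, the symbol is -1.

-1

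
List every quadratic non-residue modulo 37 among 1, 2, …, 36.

Square k = 1,…,18 (k and 37−k give the same square):
1²=1, 2²=4, 3²=9, 4²=16, 5²=25, 6²=36, 7²≡12, 8²≡27, 9²≡7, 10²≡26, 11²≡10, 12²≡33, 13²≡21, 14²≡11, 15²≡3, 16²≡34, 17²≡30, 18²≡28 (mod 37).
The residues are {1, 3, 4, 7, 9, 10, 11, 12, 16, 21, 25, 26, 27, 28, 30, 33, 34, 36}; the non-residues are the remaining 18 nonzero classes.

2,5,6,8,13,14,15,17,18,19,20,22,23,24,29,31,32,35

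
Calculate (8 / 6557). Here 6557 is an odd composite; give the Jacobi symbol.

-1

Pull out 2^3: since 6557 ≡ 5 (mod 8), (2/6557) = -1, so (2/6557)^3 = -1.
Reached (1/6557) = 1. Collecting the sign flips along the way, the symbol is -1.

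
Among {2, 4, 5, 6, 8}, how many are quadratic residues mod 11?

(2/11) = -1 → non-residue.
(4/11) = +1 → QR.
(5/11) = +1 → QR.
(6/11) = -1 → non-residue.
(8/11) = -1 → non-residue.
Total quadratic residues among the 5: 2.

2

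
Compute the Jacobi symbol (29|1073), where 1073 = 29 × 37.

Reciprocity: 29 ≡ 1 and 1073 ≡ 1 (mod 4), so (29/1073) = +(1073/29).
Reduce top mod 29: now compute (0/29).
Top reduces to 0: gcd > 1, so the symbol is 0.

0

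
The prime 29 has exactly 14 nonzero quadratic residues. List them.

1,4,5,6,7,9,13,16,20,22,23,24,25,28

Square k = 1,…,14 (k and 29−k give the same square):
1²=1, 2²=4, 3²=9, 4²=16, 5²=25, 6²≡7, 7²≡20, 8²≡6, 9²≡23, 10²≡13, 11²≡5, 12²≡28, 13²≡24, 14²≡22 (mod 29).
So the quadratic residues mod 29 are {1, 4, 5, 6, 7, 9, 13, 16, 20, 22, 23, 24, 25, 28}.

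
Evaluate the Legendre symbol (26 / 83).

1

Pull out 2: since 83 ≡ 3 (mod 8), (2/83) = -1.
Reciprocity: 13 ≡ 1 and 83 ≡ 3 (mod 4), so (13/83) = +(83/13).
Reduce top mod 13: now compute (5/13).
Reciprocity: 5 ≡ 1 and 13 ≡ 1 (mod 4), so (5/13) = +(13/5).
Reduce top mod 5: now compute (3/5).
Reciprocity: 3 ≡ 3 and 5 ≡ 1 (mod 4), so (3/5) = +(5/3).
Reduce top mod 3: now compute (2/3).
Pull out 2: since 3 ≡ 3 (mod 8), (2/3) = -1.
Reached (1/3) = 1. Collecting the sign flips along the way, the symbol is +1.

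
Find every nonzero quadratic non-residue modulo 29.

Square k = 1,…,14 (k and 29−k give the same square):
1²=1, 2²=4, 3²=9, 4²=16, 5²=25, 6²≡7, 7²≡20, 8²≡6, 9²≡23, 10²≡13, 11²≡5, 12²≡28, 13²≡24, 14²≡22 (mod 29).
The residues are {1, 4, 5, 6, 7, 9, 13, 16, 20, 22, 23, 24, 25, 28}; the non-residues are the remaining 14 nonzero classes.

2,3,8,10,11,12,14,15,17,18,19,21,26,27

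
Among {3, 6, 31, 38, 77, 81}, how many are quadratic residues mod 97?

4

(3/97) = +1 → QR.
(6/97) = +1 → QR.
(31/97) = +1 → QR.
(38/97) = -1 → non-residue.
(77/97) = -1 → non-residue.
(81/97) = +1 → QR.
Total quadratic residues among the 6: 4.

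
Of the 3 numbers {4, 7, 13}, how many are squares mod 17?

(4/17) = +1 → QR.
(7/17) = -1 → non-residue.
(13/17) = +1 → QR.
Total quadratic residues among the 3: 2.

2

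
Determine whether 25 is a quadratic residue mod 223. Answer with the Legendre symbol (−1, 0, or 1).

Reciprocity: 25 ≡ 1 and 223 ≡ 3 (mod 4), so (25/223) = +(223/25).
Reduce top mod 25: now compute (23/25).
Reciprocity: 23 ≡ 3 and 25 ≡ 1 (mod 4), so (23/25) = +(25/23).
Reduce top mod 23: now compute (2/23).
Pull out 2: since 23 ≡ 7 (mod 8), (2/23) = +1.
Reached (1/23) = 1. Collecting the sign flips along the way, the symbol is +1.

1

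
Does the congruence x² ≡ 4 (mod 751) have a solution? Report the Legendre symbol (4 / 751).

Pull out 2^2: since 751 ≡ 7 (mod 8), (2/751) = +1, so (2/751)^2 = +1.
Reached (1/751) = 1. Collecting the sign flips along the way, the symbol is +1.

1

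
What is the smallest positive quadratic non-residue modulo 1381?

(2/1381) = −1, so 2 is the smallest positive non-residue mod 1381.

2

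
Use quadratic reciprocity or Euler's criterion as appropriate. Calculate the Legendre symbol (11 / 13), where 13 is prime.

-1

Reciprocity: 11 ≡ 3 and 13 ≡ 1 (mod 4), so (11/13) = +(13/11).
Reduce top mod 11: now compute (2/11).
Pull out 2: since 11 ≡ 3 (mod 8), (2/11) = -1.
Reached (1/11) = 1. Collecting the sign flips along the way, the symbol is -1.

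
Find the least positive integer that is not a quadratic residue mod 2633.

3

(2/2633) = +1, so 2 is a residue.
(3/2633) = −1, so 3 is the smallest positive non-residue mod 2633.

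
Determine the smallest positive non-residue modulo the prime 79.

3

(2/79) = +1, so 2 is a residue.
(3/79) = −1, so 3 is the smallest positive non-residue mod 79.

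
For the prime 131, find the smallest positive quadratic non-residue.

(2/131) = −1, so 2 is the smallest positive non-residue mod 131.

2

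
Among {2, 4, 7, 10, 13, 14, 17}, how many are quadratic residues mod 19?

3

(2/19) = -1 → non-residue.
(4/19) = +1 → QR.
(7/19) = +1 → QR.
(10/19) = -1 → non-residue.
(13/19) = -1 → non-residue.
(14/19) = -1 → non-residue.
(17/19) = +1 → QR.
Total quadratic residues among the 7: 3.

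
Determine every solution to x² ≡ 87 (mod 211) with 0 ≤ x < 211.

64, 147

Since 211 ≡ 3 (mod 4), a square root of 87 is 87^((211+1)/4) = 87^53 mod 211.
Repeated squaring: 87^2≡184, 87^4≡96, 87^8≡143, 87^16≡193, 87^32≡113 (mod 211).
87^53 = 87^(32+16+4+1) ≡ 64 (mod 211).
Check: 64² = 4096 ≡ 87 (mod 211). The two roots are 64 and 147.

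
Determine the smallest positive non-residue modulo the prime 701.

(2/701) = −1, so 2 is the smallest positive non-residue mod 701.

2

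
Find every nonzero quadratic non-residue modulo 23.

Square k = 1,…,11 (k and 23−k give the same square):
1²=1, 2²=4, 3²=9, 4²=16, 5²≡2, 6²≡13, 7²≡3, 8²≡18, 9²≡12, 10²≡8, 11²≡6 (mod 23).
The residues are {1, 2, 3, 4, 6, 8, 9, 12, 13, 16, 18}; the non-residues are the remaining 11 nonzero classes.

5,7,10,11,14,15,17,19,20,21,22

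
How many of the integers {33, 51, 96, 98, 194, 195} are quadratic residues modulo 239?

4

(33/239) = +1 → QR.
(51/239) = +1 → QR.
(96/239) = +1 → QR.
(98/239) = +1 → QR.
(194/239) = -1 → non-residue.
(195/239) = -1 → non-residue.
Total quadratic residues among the 6: 4.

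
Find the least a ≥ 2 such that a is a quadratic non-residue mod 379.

(2/379) = −1, so 2 is the smallest positive non-residue mod 379.

2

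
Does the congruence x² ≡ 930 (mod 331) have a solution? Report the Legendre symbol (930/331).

First reduce: 930 ≡ 268 (mod 331).
Pull out 2^2: since 331 ≡ 3 (mod 8), (2/331) = -1, so (2/331)^2 = +1.
Reciprocity: 67 ≡ 3 and 331 ≡ 3 (mod 4), so (67/331) = −(331/67).
Reduce top mod 67: now compute (63/67).
Reciprocity: 63 ≡ 3 and 67 ≡ 3 (mod 4), so (63/67) = −(67/63).
Reduce top mod 63: now compute (4/63).
Pull out 2^2: since 63 ≡ 7 (mod 8), (2/63) = +1, so (2/63)^2 = +1.
Reached (1/63) = 1. Collecting the sign flips along the way, the symbol is +1.

1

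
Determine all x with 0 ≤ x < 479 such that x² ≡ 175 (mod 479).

Since 479 ≡ 3 (mod 4), a square root of 175 is 175^((479+1)/4) = 175^120 mod 479.
Repeated squaring: 175^2≡448, 175^4≡3, 175^8≡9, 175^16≡81, 175^32≡334, 175^64≡428 (mod 479).
175^120 = 175^(64+32+16+8) ≡ 289 (mod 479).
Check: 289² = 83521 ≡ 175 (mod 479). The two roots are 190 and 289.

190, 289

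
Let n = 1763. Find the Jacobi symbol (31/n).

Reciprocity: 31 ≡ 3 and 1763 ≡ 3 (mod 4), so (31/1763) = −(1763/31).
Reduce top mod 31: now compute (27/31).
Reciprocity: 27 ≡ 3 and 31 ≡ 3 (mod 4), so (27/31) = −(31/27).
Reduce top mod 27: now compute (4/27).
Pull out 2^2: since 27 ≡ 3 (mod 8), (2/27) = -1, so (2/27)^2 = +1.
Reached (1/27) = 1. Collecting the sign flips along the way, the symbol is +1.

1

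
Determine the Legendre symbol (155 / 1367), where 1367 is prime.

-1

Reciprocity: 155 ≡ 3 and 1367 ≡ 3 (mod 4), so (155/1367) = −(1367/155).
Reduce top mod 155: now compute (127/155).
Reciprocity: 127 ≡ 3 and 155 ≡ 3 (mod 4), so (127/155) = −(155/127).
Reduce top mod 127: now compute (28/127).
Pull out 2^2: since 127 ≡ 7 (mod 8), (2/127) = +1, so (2/127)^2 = +1.
Reciprocity: 7 ≡ 3 and 127 ≡ 3 (mod 4), so (7/127) = −(127/7).
Reduce top mod 7: now compute (1/7).
Reached (1/7) = 1. Collecting the sign flips along the way, the symbol is -1.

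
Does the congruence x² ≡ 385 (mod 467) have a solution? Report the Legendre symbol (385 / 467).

1

Euler's criterion: (385/467) ≡ 385^233 (mod 467).
385^2 ≡ 186 (mod 467)
385^4 ≡ 38 (mod 467)
385^8 ≡ 43 (mod 467)
385^16 ≡ 448 (mod 467)
385^32 ≡ 361 (mod 467)
385^64 ≡ 28 (mod 467)
385^128 ≡ 317 (mod 467)
385^233 = 385^(128+64+32+8+1) ≡ 1 (mod 467).
Result is 1, so (385/467) = 1.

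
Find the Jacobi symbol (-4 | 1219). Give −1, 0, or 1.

First reduce: -4 ≡ 1215 (mod 1219).
Reciprocity: 1215 ≡ 3 and 1219 ≡ 3 (mod 4), so (1215/1219) = −(1219/1215).
Reduce top mod 1215: now compute (4/1215).
Pull out 2^2: since 1215 ≡ 7 (mod 8), (2/1215) = +1, so (2/1215)^2 = +1.
Reached (1/1215) = 1. Collecting the sign flips along the way, the symbol is -1.

-1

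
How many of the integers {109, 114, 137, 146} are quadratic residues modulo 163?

(109/163) = -1 → non-residue.
(114/163) = -1 → non-residue.
(137/163) = -1 → non-residue.
(146/163) = +1 → QR.
Total quadratic residues among the 4: 1.

1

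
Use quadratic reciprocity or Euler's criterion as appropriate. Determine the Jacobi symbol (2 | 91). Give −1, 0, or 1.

Pull out 2: since 91 ≡ 3 (mod 8), (2/91) = -1.
Reached (1/91) = 1. Collecting the sign flips along the way, the symbol is -1.

-1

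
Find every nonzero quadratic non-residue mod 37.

2, 5, 6, 8, 13, 14, 15, 17, 18, 19, 20, 22, 23, 24, 29, 31, 32, 35

Square k = 1,…,18 (k and 37−k give the same square):
1²=1, 2²=4, 3²=9, 4²=16, 5²=25, 6²=36, 7²≡12, 8²≡27, 9²≡7, 10²≡26, 11²≡10, 12²≡33, 13²≡21, 14²≡11, 15²≡3, 16²≡34, 17²≡30, 18²≡28 (mod 37).
The residues are {1, 3, 4, 7, 9, 10, 11, 12, 16, 21, 25, 26, 27, 28, 30, 33, 34, 36}; the non-residues are the remaining 18 nonzero classes.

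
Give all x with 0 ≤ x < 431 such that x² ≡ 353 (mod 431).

Since 431 ≡ 3 (mod 4), a square root of 353 is 353^((431+1)/4) = 353^108 mod 431.
Repeated squaring: 353^2≡50, 353^4≡345, 353^8≡69, 353^16≡20, 353^32≡400, 353^64≡99 (mod 431).
353^108 = 353^(64+32+8+4) ≡ 403 (mod 431).
Check: 403² = 162409 ≡ 353 (mod 431). The two roots are 28 and 403.

28, 403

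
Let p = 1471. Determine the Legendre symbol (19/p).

Reciprocity: 19 ≡ 3 and 1471 ≡ 3 (mod 4), so (19/1471) = −(1471/19).
Reduce top mod 19: now compute (8/19).
Pull out 2^3: since 19 ≡ 3 (mod 8), (2/19) = -1, so (2/19)^3 = -1.
Reached (1/19) = 1. Collecting the sign flips along the way, the symbol is +1.

1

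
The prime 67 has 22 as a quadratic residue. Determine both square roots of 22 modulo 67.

Since 67 ≡ 3 (mod 4), a square root of 22 is 22^((67+1)/4) = 22^17 mod 67.
Repeated squaring: 22^2≡15, 22^4≡24, 22^8≡40, 22^16≡59 (mod 67).
22^17 = 22^(16+1) ≡ 25 (mod 67).
Check: 25² = 625 ≡ 22 (mod 67). The two roots are 25 and 42.

25, 42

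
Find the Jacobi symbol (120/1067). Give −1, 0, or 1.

Pull out 2^3: since 1067 ≡ 3 (mod 8), (2/1067) = -1, so (2/1067)^3 = -1.
Reciprocity: 15 ≡ 3 and 1067 ≡ 3 (mod 4), so (15/1067) = −(1067/15).
Reduce top mod 15: now compute (2/15).
Pull out 2: since 15 ≡ 7 (mod 8), (2/15) = +1.
Reached (1/15) = 1. Collecting the sign flips along the way, the symbol is +1.

1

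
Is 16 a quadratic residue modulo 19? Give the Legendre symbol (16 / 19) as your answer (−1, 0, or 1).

1

Euler's criterion: (16/19) ≡ 16^9 (mod 19).
16^2 ≡ 9 (mod 19)
16^4 ≡ 5 (mod 19)
16^8 ≡ 6 (mod 19)
16^9 = 16^(8+1) ≡ 1 (mod 19).
Result is 1, so (16/19) = 1.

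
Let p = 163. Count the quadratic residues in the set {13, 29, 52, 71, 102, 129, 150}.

2

(13/163) = -1 → non-residue.
(29/163) = -1 → non-residue.
(52/163) = -1 → non-residue.
(71/163) = +1 → QR.
(102/163) = -1 → non-residue.
(129/163) = -1 → non-residue.
(150/163) = +1 → QR.
Total quadratic residues among the 7: 2.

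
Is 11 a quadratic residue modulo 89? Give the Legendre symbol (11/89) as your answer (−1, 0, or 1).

Reciprocity: 11 ≡ 3 and 89 ≡ 1 (mod 4), so (11/89) = +(89/11).
Reduce top mod 11: now compute (1/11).
Reached (1/11) = 1. Collecting the sign flips along the way, the symbol is +1.

1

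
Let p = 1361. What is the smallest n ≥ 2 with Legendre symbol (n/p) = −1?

(2/1361) = +1, so 2 is a residue.
(3/1361) = −1, so 3 is the smallest positive non-residue mod 1361.

3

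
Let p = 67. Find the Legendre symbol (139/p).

First reduce: 139 ≡ 5 (mod 67).
Reciprocity: 5 ≡ 1 and 67 ≡ 3 (mod 4), so (5/67) = +(67/5).
Reduce top mod 5: now compute (2/5).
Pull out 2: since 5 ≡ 5 (mod 8), (2/5) = -1.
Reached (1/5) = 1. Collecting the sign flips along the way, the symbol is -1.

-1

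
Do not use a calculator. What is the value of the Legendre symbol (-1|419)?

-1

First reduce: -1 ≡ 418 (mod 419).
Pull out 2: since 419 ≡ 3 (mod 8), (2/419) = -1.
Reciprocity: 209 ≡ 1 and 419 ≡ 3 (mod 4), so (209/419) = +(419/209).
Reduce top mod 209: now compute (1/209).
Reached (1/209) = 1. Collecting the sign flips along the way, the symbol is -1.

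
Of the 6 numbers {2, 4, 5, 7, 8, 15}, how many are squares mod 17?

4

(2/17) = +1 → QR.
(4/17) = +1 → QR.
(5/17) = -1 → non-residue.
(7/17) = -1 → non-residue.
(8/17) = +1 → QR.
(15/17) = +1 → QR.
Total quadratic residues among the 6: 4.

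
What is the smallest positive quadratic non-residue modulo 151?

3

(2/151) = +1, so 2 is a residue.
(3/151) = −1, so 3 is the smallest positive non-residue mod 151.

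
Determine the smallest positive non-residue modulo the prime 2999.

17

(2/2999) = +1, so 2 is a residue.
(3/2999) = +1, so 3 is a residue.
(4/2999) = +1, so 4 is a residue.
(5/2999) = +1, so 5 is a residue.
(6/2999) = +1, so 6 is a residue.
(7/2999) = +1, so 7 is a residue.
(8/2999) = +1, so 8 is a residue.
(9/2999) = +1, so 9 is a residue.
(10/2999) = +1, so 10 is a residue.
(11/2999) = +1, so 11 is a residue.
(12/2999) = +1, so 12 is a residue.
(13/2999) = +1, so 13 is a residue.
(14/2999) = +1, so 14 is a residue.
(15/2999) = +1, so 15 is a residue.
(16/2999) = +1, so 16 is a residue.
(17/2999) = −1, so 17 is the smallest positive non-residue mod 2999.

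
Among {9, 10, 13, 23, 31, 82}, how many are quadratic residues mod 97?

(9/97) = +1 → QR.
(10/97) = -1 → non-residue.
(13/97) = -1 → non-residue.
(23/97) = -1 → non-residue.
(31/97) = +1 → QR.
(82/97) = -1 → non-residue.
Total quadratic residues among the 6: 2.

2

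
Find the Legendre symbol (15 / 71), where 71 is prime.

1

Euler's criterion: (15/71) ≡ 15^35 (mod 71).
15^2 ≡ 12 (mod 71)
15^4 ≡ 2 (mod 71)
15^8 ≡ 4 (mod 71)
15^16 ≡ 16 (mod 71)
15^32 ≡ 43 (mod 71)
15^35 = 15^(32+2+1) ≡ 1 (mod 71).
Result is 1, so (15/71) = 1.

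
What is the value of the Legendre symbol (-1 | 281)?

1

Euler's criterion: (-1/281) ≡ 280^140 (mod 281).
280^2 ≡ 1 (mod 281)
280^4 ≡ 1 (mod 281)
280^8 ≡ 1 (mod 281)
280^16 ≡ 1 (mod 281)
280^32 ≡ 1 (mod 281)
280^64 ≡ 1 (mod 281)
280^128 ≡ 1 (mod 281)
280^140 = 280^(128+8+4) ≡ 1 (mod 281).
Result is 1, so (-1/281) = 1.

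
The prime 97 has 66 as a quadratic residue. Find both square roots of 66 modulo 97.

97 ≡ 1 (mod 4), so we find a root by search.
Trying successive values, 39² = 1521 ≡ 66 (mod 97). The other root is 97 − 39 = 58.

39, 58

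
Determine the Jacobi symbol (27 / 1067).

1

Reciprocity: 27 ≡ 3 and 1067 ≡ 3 (mod 4), so (27/1067) = −(1067/27).
Reduce top mod 27: now compute (14/27).
Pull out 2: since 27 ≡ 3 (mod 8), (2/27) = -1.
Reciprocity: 7 ≡ 3 and 27 ≡ 3 (mod 4), so (7/27) = −(27/7).
Reduce top mod 7: now compute (6/7).
Pull out 2: since 7 ≡ 7 (mod 8), (2/7) = +1.
Reciprocity: 3 ≡ 3 and 7 ≡ 3 (mod 4), so (3/7) = −(7/3).
Reduce top mod 3: now compute (1/3).
Reached (1/3) = 1. Collecting the sign flips along the way, the symbol is +1.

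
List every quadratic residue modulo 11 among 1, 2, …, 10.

Square k = 1,…,5 (k and 11−k give the same square):
1²=1, 2²=4, 3²=9, 4²≡5, 5²≡3 (mod 11).
So the quadratic residues mod 11 are {1, 3, 4, 5, 9}.

1 3 4 5 9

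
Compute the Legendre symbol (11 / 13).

-1

Reciprocity: 11 ≡ 3 and 13 ≡ 1 (mod 4), so (11/13) = +(13/11).
Reduce top mod 11: now compute (2/11).
Pull out 2: since 11 ≡ 3 (mod 8), (2/11) = -1.
Reached (1/11) = 1. Collecting the sign flips along the way, the symbol is -1.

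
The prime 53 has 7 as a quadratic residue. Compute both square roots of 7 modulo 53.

53 ≡ 1 (mod 4), so we find a root by search.
Trying successive values, 22² = 484 ≡ 7 (mod 53). The other root is 53 − 22 = 31.

22, 31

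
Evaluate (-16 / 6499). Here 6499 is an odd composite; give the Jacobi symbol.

First reduce: -16 ≡ 6483 (mod 6499).
Reciprocity: 6483 ≡ 3 and 6499 ≡ 3 (mod 4), so (6483/6499) = −(6499/6483).
Reduce top mod 6483: now compute (16/6483).
Pull out 2^4: since 6483 ≡ 3 (mod 8), (2/6483) = -1, so (2/6483)^4 = +1.
Reached (1/6483) = 1. Collecting the sign flips along the way, the symbol is -1.

-1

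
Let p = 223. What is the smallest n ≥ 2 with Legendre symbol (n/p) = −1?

(2/223) = +1, so 2 is a residue.
(3/223) = −1, so 3 is the smallest positive non-residue mod 223.

3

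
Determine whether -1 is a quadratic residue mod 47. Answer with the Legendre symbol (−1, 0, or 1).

-1

First reduce: -1 ≡ 46 (mod 47).
Pull out 2: since 47 ≡ 7 (mod 8), (2/47) = +1.
Reciprocity: 23 ≡ 3 and 47 ≡ 3 (mod 4), so (23/47) = −(47/23).
Reduce top mod 23: now compute (1/23).
Reached (1/23) = 1. Collecting the sign flips along the way, the symbol is -1.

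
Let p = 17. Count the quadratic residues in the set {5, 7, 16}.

1

(5/17) = -1 → non-residue.
(7/17) = -1 → non-residue.
(16/17) = +1 → QR.
Total quadratic residues among the 3: 1.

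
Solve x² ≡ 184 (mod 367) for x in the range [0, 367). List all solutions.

144, 223

Since 367 ≡ 3 (mod 4), a square root of 184 is 184^((367+1)/4) = 184^92 mod 367.
Repeated squaring: 184^2≡92, 184^4≡23, 184^8≡162, 184^16≡187, 184^32≡104, 184^64≡173 (mod 367).
184^92 = 184^(64+16+8+4) ≡ 144 (mod 367).
Check: 144² = 20736 ≡ 184 (mod 367). The two roots are 144 and 223.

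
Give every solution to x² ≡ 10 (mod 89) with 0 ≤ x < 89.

30, 59

89 ≡ 1 (mod 4), so we find a root by search.
Trying successive values, 30² = 900 ≡ 10 (mod 89). The other root is 89 − 30 = 59.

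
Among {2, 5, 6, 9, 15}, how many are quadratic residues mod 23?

(2/23) = +1 → QR.
(5/23) = -1 → non-residue.
(6/23) = +1 → QR.
(9/23) = +1 → QR.
(15/23) = -1 → non-residue.
Total quadratic residues among the 5: 3.

3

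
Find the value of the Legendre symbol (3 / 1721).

-1

Reciprocity: 3 ≡ 3 and 1721 ≡ 1 (mod 4), so (3/1721) = +(1721/3).
Reduce top mod 3: now compute (2/3).
Pull out 2: since 3 ≡ 3 (mod 8), (2/3) = -1.
Reached (1/3) = 1. Collecting the sign flips along the way, the symbol is -1.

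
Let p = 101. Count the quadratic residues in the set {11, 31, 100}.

2

(11/101) = -1 → non-residue.
(31/101) = +1 → QR.
(100/101) = +1 → QR.
Total quadratic residues among the 3: 2.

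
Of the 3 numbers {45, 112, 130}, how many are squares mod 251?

2

(45/251) = +1 → QR.
(112/251) = +1 → QR.
(130/251) = -1 → non-residue.
Total quadratic residues among the 3: 2.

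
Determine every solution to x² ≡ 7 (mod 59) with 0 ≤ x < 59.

19, 40

Since 59 ≡ 3 (mod 4), a square root of 7 is 7^((59+1)/4) = 7^15 mod 59.
Repeated squaring: 7^2≡49, 7^4≡41, 7^8≡29 (mod 59).
7^15 = 7^(8+4+2+1) ≡ 19 (mod 59).
Check: 19² = 361 ≡ 7 (mod 59). The two roots are 19 and 40.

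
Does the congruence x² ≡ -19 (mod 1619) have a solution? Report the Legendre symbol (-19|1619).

1

First reduce: -19 ≡ 1600 (mod 1619).
Pull out 2^6: since 1619 ≡ 3 (mod 8), (2/1619) = -1, so (2/1619)^6 = +1.
Reciprocity: 25 ≡ 1 and 1619 ≡ 3 (mod 4), so (25/1619) = +(1619/25).
Reduce top mod 25: now compute (19/25).
Reciprocity: 19 ≡ 3 and 25 ≡ 1 (mod 4), so (19/25) = +(25/19).
Reduce top mod 19: now compute (6/19).
Pull out 2: since 19 ≡ 3 (mod 8), (2/19) = -1.
Reciprocity: 3 ≡ 3 and 19 ≡ 3 (mod 4), so (3/19) = −(19/3).
Reduce top mod 3: now compute (1/3).
Reached (1/3) = 1. Collecting the sign flips along the way, the symbol is +1.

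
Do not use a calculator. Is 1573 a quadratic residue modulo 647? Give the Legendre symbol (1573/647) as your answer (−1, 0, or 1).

Euler's criterion: (1573/647) ≡ 279^323 (mod 647).
279^2 ≡ 201 (mod 647)
279^4 ≡ 287 (mod 647)
279^8 ≡ 200 (mod 647)
279^16 ≡ 533 (mod 647)
279^32 ≡ 56 (mod 647)
279^64 ≡ 548 (mod 647)
279^128 ≡ 96 (mod 647)
279^256 ≡ 158 (mod 647)
279^323 = 279^(256+64+2+1) ≡ 1 (mod 647).
Result is 1, so (1573/647) = 1.

1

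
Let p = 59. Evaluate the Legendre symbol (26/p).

Euler's criterion: (26/59) ≡ 26^29 (mod 59).
26^2 ≡ 27 (mod 59)
26^4 ≡ 21 (mod 59)
26^8 ≡ 28 (mod 59)
26^16 ≡ 17 (mod 59)
26^29 = 26^(16+8+4+1) ≡ 1 (mod 59).
Result is 1, so (26/59) = 1.

1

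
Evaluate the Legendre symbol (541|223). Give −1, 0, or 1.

First reduce: 541 ≡ 95 (mod 223).
Reciprocity: 95 ≡ 3 and 223 ≡ 3 (mod 4), so (95/223) = −(223/95).
Reduce top mod 95: now compute (33/95).
Reciprocity: 33 ≡ 1 and 95 ≡ 3 (mod 4), so (33/95) = +(95/33).
Reduce top mod 33: now compute (29/33).
Reciprocity: 29 ≡ 1 and 33 ≡ 1 (mod 4), so (29/33) = +(33/29).
Reduce top mod 29: now compute (4/29).
Pull out 2^2: since 29 ≡ 5 (mod 8), (2/29) = -1, so (2/29)^2 = +1.
Reached (1/29) = 1. Collecting the sign flips along the way, the symbol is -1.

-1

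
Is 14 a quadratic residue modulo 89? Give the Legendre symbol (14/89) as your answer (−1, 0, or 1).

-1

Pull out 2: since 89 ≡ 1 (mod 8), (2/89) = +1.
Reciprocity: 7 ≡ 3 and 89 ≡ 1 (mod 4), so (7/89) = +(89/7).
Reduce top mod 7: now compute (5/7).
Reciprocity: 5 ≡ 1 and 7 ≡ 3 (mod 4), so (5/7) = +(7/5).
Reduce top mod 5: now compute (2/5).
Pull out 2: since 5 ≡ 5 (mod 8), (2/5) = -1.
Reached (1/5) = 1. Collecting the sign flips along the way, the symbol is -1.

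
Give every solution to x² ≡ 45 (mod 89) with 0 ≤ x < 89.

32, 57

89 ≡ 1 (mod 4), so we find a root by search.
Trying successive values, 32² = 1024 ≡ 45 (mod 89). The other root is 89 − 32 = 57.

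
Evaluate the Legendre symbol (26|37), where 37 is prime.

Euler's criterion: (26/37) ≡ 26^18 (mod 37).
26^2 ≡ 10 (mod 37)
26^4 ≡ 26 (mod 37)
26^8 ≡ 10 (mod 37)
26^16 ≡ 26 (mod 37)
26^18 = 26^(16+2) ≡ 1 (mod 37).
Result is 1, so (26/37) = 1.

1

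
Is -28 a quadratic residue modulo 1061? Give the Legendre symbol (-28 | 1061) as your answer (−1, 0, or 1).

1

Euler's criterion: (-28/1061) ≡ 1033^530 (mod 1061).
1033^2 ≡ 784 (mod 1061)
1033^4 ≡ 337 (mod 1061)
1033^8 ≡ 42 (mod 1061)
1033^16 ≡ 703 (mod 1061)
1033^32 ≡ 844 (mod 1061)
1033^64 ≡ 405 (mod 1061)
1033^128 ≡ 631 (mod 1061)
1033^256 ≡ 286 (mod 1061)
1033^512 ≡ 99 (mod 1061)
1033^530 = 1033^(512+16+2) ≡ 1 (mod 1061).
Result is 1, so (-28/1061) = 1.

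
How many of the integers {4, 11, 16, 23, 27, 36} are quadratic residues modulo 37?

(4/37) = +1 → QR.
(11/37) = +1 → QR.
(16/37) = +1 → QR.
(23/37) = -1 → non-residue.
(27/37) = +1 → QR.
(36/37) = +1 → QR.
Total quadratic residues among the 6: 5.

5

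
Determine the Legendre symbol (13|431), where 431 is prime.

Euler's criterion: (13/431) ≡ 13^215 (mod 431).
13^2 ≡ 169 (mod 431)
13^4 ≡ 115 (mod 431)
13^8 ≡ 295 (mod 431)
13^16 ≡ 394 (mod 431)
13^32 ≡ 76 (mod 431)
13^64 ≡ 173 (mod 431)
13^128 ≡ 190 (mod 431)
13^215 = 13^(128+64+16+4+2+1) ≡ 430 (mod 431).
Result is 430 ≡ −1, so (13/431) = −1.

-1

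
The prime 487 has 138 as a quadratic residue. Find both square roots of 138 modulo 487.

25, 462

Since 487 ≡ 3 (mod 4), a square root of 138 is 138^((487+1)/4) = 138^122 mod 487.
Repeated squaring: 138^2≡51, 138^4≡166, 138^8≡284, 138^16≡301, 138^32≡19, 138^64≡361 (mod 487).
138^122 = 138^(64+32+16+8+2) ≡ 25 (mod 487).
Check: 25² = 625 ≡ 138 (mod 487). The two roots are 25 and 462.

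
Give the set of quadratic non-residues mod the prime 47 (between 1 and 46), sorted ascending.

5,10,11,13,15,19,20,22,23,26,29,30,31,33,35,38,39,40,41,43,44,45,46

Square k = 1,…,23 (k and 47−k give the same square):
1²=1, 2²=4, 3²=9, 4²=16, 5²=25, 6²=36, 7²≡2, 8²≡17, 9²≡34, 10²≡6, 11²≡27, 12²≡3, 13²≡28, 14²≡8, 15²≡37, 16²≡21, 17²≡7, 18²≡42, 19²≡32, 20²≡24, 21²≡18, 22²≡14, 23²≡12 (mod 47).
The residues are {1, 2, 3, 4, 6, 7, 8, 9, 12, 14, 16, 17, 18, 21, 24, 25, 27, 28, 32, 34, 36, 37, 42}; the non-residues are the remaining 23 nonzero classes.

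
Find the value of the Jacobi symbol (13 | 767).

0

Reciprocity: 13 ≡ 1 and 767 ≡ 3 (mod 4), so (13/767) = +(767/13).
Reduce top mod 13: now compute (0/13).
Top reduces to 0: gcd > 1, so the symbol is 0.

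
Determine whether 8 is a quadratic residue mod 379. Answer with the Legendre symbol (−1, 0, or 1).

-1

Euler's criterion: (8/379) ≡ 8^189 (mod 379).
8^2 ≡ 64 (mod 379)
8^4 ≡ 306 (mod 379)
8^8 ≡ 23 (mod 379)
8^16 ≡ 150 (mod 379)
8^32 ≡ 139 (mod 379)
8^64 ≡ 371 (mod 379)
8^128 ≡ 64 (mod 379)
8^189 = 8^(128+32+16+8+4+1) ≡ 378 (mod 379).
Result is 378 ≡ −1, so (8/379) = −1.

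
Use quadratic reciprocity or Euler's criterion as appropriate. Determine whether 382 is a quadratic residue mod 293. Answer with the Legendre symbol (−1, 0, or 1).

Euler's criterion: (382/293) ≡ 89^146 (mod 293).
89^2 ≡ 10 (mod 293)
89^4 ≡ 100 (mod 293)
89^8 ≡ 38 (mod 293)
89^16 ≡ 272 (mod 293)
89^32 ≡ 148 (mod 293)
89^64 ≡ 222 (mod 293)
89^128 ≡ 60 (mod 293)
89^146 = 89^(128+16+2) ≡ 292 (mod 293).
Result is 292 ≡ −1, so (382/293) = −1.

-1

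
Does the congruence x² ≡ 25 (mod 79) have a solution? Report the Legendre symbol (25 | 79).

1

Euler's criterion: (25/79) ≡ 25^39 (mod 79).
25^2 ≡ 72 (mod 79)
25^4 ≡ 49 (mod 79)
25^8 ≡ 31 (mod 79)
25^16 ≡ 13 (mod 79)
25^32 ≡ 11 (mod 79)
25^39 = 25^(32+4+2+1) ≡ 1 (mod 79).
Result is 1, so (25/79) = 1.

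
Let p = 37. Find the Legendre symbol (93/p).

First reduce: 93 ≡ 19 (mod 37).
Reciprocity: 19 ≡ 3 and 37 ≡ 1 (mod 4), so (19/37) = +(37/19).
Reduce top mod 19: now compute (18/19).
Pull out 2: since 19 ≡ 3 (mod 8), (2/19) = -1.
Reciprocity: 9 ≡ 1 and 19 ≡ 3 (mod 4), so (9/19) = +(19/9).
Reduce top mod 9: now compute (1/9).
Reached (1/9) = 1. Collecting the sign flips along the way, the symbol is -1.

-1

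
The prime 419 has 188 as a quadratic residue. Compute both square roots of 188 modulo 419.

Since 419 ≡ 3 (mod 4), a square root of 188 is 188^((419+1)/4) = 188^105 mod 419.
Repeated squaring: 188^2≡148, 188^4≡116, 188^8≡48, 188^16≡209, 188^32≡105, 188^64≡131 (mod 419).
188^105 = 188^(64+32+8+1) ≡ 141 (mod 419).
Check: 141² = 19881 ≡ 188 (mod 419). The two roots are 141 and 278.

141, 278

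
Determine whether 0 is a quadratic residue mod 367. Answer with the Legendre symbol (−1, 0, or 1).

0

Top reduces to 0: gcd > 1, so the symbol is 0.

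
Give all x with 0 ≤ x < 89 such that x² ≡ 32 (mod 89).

11, 78

89 ≡ 1 (mod 4), so we find a root by search.
Trying successive values, 11² = 121 ≡ 32 (mod 89). The other root is 89 − 11 = 78.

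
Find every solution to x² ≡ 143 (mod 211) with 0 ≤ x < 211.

Since 211 ≡ 3 (mod 4), a square root of 143 is 143^((211+1)/4) = 143^53 mod 211.
Repeated squaring: 143^2≡193, 143^4≡113, 143^8≡109, 143^16≡65, 143^32≡5 (mod 211).
143^53 = 143^(32+16+4+1) ≡ 96 (mod 211).
Check: 96² = 9216 ≡ 143 (mod 211). The two roots are 96 and 115.

96, 115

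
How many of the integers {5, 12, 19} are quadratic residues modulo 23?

1

(5/23) = -1 → non-residue.
(12/23) = +1 → QR.
(19/23) = -1 → non-residue.
Total quadratic residues among the 3: 1.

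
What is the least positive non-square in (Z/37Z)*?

2

(2/37) = −1, so 2 is the smallest positive non-residue mod 37.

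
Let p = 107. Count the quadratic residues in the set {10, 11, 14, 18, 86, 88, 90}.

(10/107) = +1 → QR.
(11/107) = +1 → QR.
(14/107) = +1 → QR.
(18/107) = -1 → non-residue.
(86/107) = +1 → QR.
(88/107) = -1 → non-residue.
(90/107) = +1 → QR.
Total quadratic residues among the 7: 5.

5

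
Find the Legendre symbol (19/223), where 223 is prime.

Euler's criterion: (19/223) ≡ 19^111 (mod 223).
19^2 ≡ 138 (mod 223)
19^4 ≡ 89 (mod 223)
19^8 ≡ 116 (mod 223)
19^16 ≡ 76 (mod 223)
19^32 ≡ 201 (mod 223)
19^64 ≡ 38 (mod 223)
19^111 = 19^(64+32+8+4+2+1) ≡ 1 (mod 223).
Result is 1, so (19/223) = 1.

1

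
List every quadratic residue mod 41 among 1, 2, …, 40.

1, 2, 4, 5, 8, 9, 10, 16, 18, 20, 21, 23, 25, 31, 32, 33, 36, 37, 39, 40

Square k = 1,…,20 (k and 41−k give the same square):
1²=1, 2²=4, 3²=9, 4²=16, 5²=25, 6²=36, 7²≡8, 8²≡23, 9²≡40, 10²≡18, 11²≡39, 12²≡21, 13²≡5, 14²≡32, 15²≡20, 16²≡10, 17²≡2, 18²≡37, 19²≡33, 20²≡31 (mod 41).
So the quadratic residues mod 41 are {1, 2, 4, 5, 8, 9, 10, 16, 18, 20, 21, 23, 25, 31, 32, 33, 36, 37, 39, 40}.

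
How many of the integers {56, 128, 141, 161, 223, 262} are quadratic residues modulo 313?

2

(56/313) = -1 → non-residue.
(128/313) = +1 → QR.
(141/313) = -1 → non-residue.
(161/313) = +1 → QR.
(223/313) = -1 → non-residue.
(262/313) = -1 → non-residue.
Total quadratic residues among the 6: 2.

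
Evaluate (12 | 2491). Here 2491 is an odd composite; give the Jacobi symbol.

-1

Pull out 2^2: since 2491 ≡ 3 (mod 8), (2/2491) = -1, so (2/2491)^2 = +1.
Reciprocity: 3 ≡ 3 and 2491 ≡ 3 (mod 4), so (3/2491) = −(2491/3).
Reduce top mod 3: now compute (1/3).
Reached (1/3) = 1. Collecting the sign flips along the way, the symbol is -1.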